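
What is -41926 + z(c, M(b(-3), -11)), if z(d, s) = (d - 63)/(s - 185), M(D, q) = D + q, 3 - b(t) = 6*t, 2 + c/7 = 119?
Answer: -1048258/25 ≈ -41930.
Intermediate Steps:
c = 819 (c = -14 + 7*119 = -14 + 833 = 819)
b(t) = 3 - 6*t
z(d, s) = (-63 + d)/(-185 + s)
-41926 + z(c, M(b(-3), -11)) = -41926 + (-63 + 819)/(-185 + ((3 - 6*(-3)) - 11)) = -41926 + 756/(-185 + ((3 + 18) - 11)) = -41926 + 756/(-185 + (21 - 11)) = -41926 + 756/(-185 + 10) = -41926 + 756/(-175) = -41926 - 1/175*756 = -41926 - 108/25 = -1048258/25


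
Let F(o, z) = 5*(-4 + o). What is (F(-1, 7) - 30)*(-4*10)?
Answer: 2200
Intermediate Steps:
F(o, z) = -20 + 5*o
(F(-1, 7) - 30)*(-4*10) = ((-20 + 5*(-1)) - 30)*(-4*10) = ((-20 - 5) - 30)*(-40) = (-25 - 30)*(-40) = -55*(-40) = 2200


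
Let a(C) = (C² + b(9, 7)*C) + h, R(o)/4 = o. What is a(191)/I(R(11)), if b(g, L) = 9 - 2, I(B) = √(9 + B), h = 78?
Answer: 37896*√53/53 ≈ 5205.4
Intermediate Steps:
R(o) = 4*o
b(g, L) = 7
a(C) = 78 + C² + 7*C (a(C) = (C² + 7*C) + 78 = 78 + C² + 7*C)
a(191)/I(R(11)) = (78 + 191² + 7*191)/(√(9 + 4*11)) = (78 + 36481 + 1337)/(√(9 + 44)) = 37896/(√53) = 37896*(√53/53) = 37896*√53/53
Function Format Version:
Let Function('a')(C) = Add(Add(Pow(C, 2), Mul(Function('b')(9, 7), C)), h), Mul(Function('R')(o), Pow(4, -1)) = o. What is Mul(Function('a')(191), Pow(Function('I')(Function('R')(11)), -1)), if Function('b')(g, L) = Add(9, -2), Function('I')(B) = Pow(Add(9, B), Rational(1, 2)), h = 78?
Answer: Mul(Rational(37896, 53), Pow(53, Rational(1, 2))) ≈ 5205.4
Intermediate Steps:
Function('R')(o) = Mul(4, o)
Function('b')(g, L) = 7
Function('a')(C) = Add(78, Pow(C, 2), Mul(7, C)) (Function('a')(C) = Add(Add(Pow(C, 2), Mul(7, C)), 78) = Add(78, Pow(C, 2), Mul(7, C)))
Mul(Function('a')(191), Pow(Function('I')(Function('R')(11)), -1)) = Mul(Add(78, Pow(191, 2), Mul(7, 191)), Pow(Pow(Add(9, Mul(4, 11)), Rational(1, 2)), -1)) = Mul(Add(78, 36481, 1337), Pow(Pow(Add(9, 44), Rational(1, 2)), -1)) = Mul(37896, Pow(Pow(53, Rational(1, 2)), -1)) = Mul(37896, Mul(Rational(1, 53), Pow(53, Rational(1, 2)))) = Mul(Rational(37896, 53), Pow(53, Rational(1, 2)))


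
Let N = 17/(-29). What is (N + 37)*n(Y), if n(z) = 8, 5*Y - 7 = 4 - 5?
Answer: 8448/29 ≈ 291.31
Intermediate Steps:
Y = 6/5 (Y = 7/5 + (4 - 5)/5 = 7/5 + (1/5)*(-1) = 7/5 - 1/5 = 6/5 ≈ 1.2000)
N = -17/29 (N = 17*(-1/29) = -17/29 ≈ -0.58621)
(N + 37)*n(Y) = (-17/29 + 37)*8 = (1056/29)*8 = 8448/29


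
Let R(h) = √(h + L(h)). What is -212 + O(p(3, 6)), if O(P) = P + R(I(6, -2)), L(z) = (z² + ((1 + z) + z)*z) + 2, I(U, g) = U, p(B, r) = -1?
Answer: -213 + √122 ≈ -201.95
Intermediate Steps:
L(z) = 2 + z² + z*(1 + 2*z) (L(z) = (z² + (1 + 2*z)*z) + 2 = (z² + z*(1 + 2*z)) + 2 = 2 + z² + z*(1 + 2*z))
R(h) = √(2 + 2*h + 3*h²) (R(h) = √(h + (2 + h + 3*h²)) = √(2 + 2*h + 3*h²))
O(P) = P + √122 (O(P) = P + √(2 + 2*6 + 3*6²) = P + √(2 + 12 + 3*36) = P + √(2 + 12 + 108) = P + √122)
-212 + O(p(3, 6)) = -212 + (-1 + √122) = -213 + √122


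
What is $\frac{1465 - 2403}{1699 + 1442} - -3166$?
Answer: $\frac{9943468}{3141} \approx 3165.7$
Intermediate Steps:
$\frac{1465 - 2403}{1699 + 1442} - -3166 = - \frac{938}{3141} + 3166 = \frac{9943468}{3141}$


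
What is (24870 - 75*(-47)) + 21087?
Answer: 49482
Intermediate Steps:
(24870 - 75*(-47)) + 21087 = (24870 - 1*(-3525)) + 21087 = (24870 + 3525) + 21087 = 28395 + 21087 = 49482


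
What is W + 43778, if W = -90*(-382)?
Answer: 78158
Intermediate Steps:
W = 34380
W + 43778 = 34380 + 43778 = 78158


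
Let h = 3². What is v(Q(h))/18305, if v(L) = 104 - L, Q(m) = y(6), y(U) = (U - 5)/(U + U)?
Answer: 1247/219660 ≈ 0.0056770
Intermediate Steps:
y(U) = (-5 + U)/(2*U) (y(U) = (-5 + U)/((2*U)) = (-5 + U)*(1/(2*U)) = (-5 + U)/(2*U))
h = 9
Q(m) = 1/12 (Q(m) = (½)*(-5 + 6)/6 = (½)*(⅙)*1 = 1/12)
v(Q(h))/18305 = (104 - 1*1/12)/18305 = (104 - 1/12)*(1/18305) = (1247/12)*(1/18305) = 1247/219660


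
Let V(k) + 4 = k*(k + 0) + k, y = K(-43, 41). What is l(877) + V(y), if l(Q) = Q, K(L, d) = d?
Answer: 2595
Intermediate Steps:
y = 41
V(k) = -4 + k + k**2 (V(k) = -4 + (k*(k + 0) + k) = -4 + (k*k + k) = -4 + (k**2 + k) = -4 + (k + k**2) = -4 + k + k**2)
l(877) + V(y) = 877 + (-4 + 41 + 41**2) = 877 + (-4 + 41 + 1681) = 877 + 1718 = 2595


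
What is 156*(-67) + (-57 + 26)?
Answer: -10483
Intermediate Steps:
156*(-67) + (-57 + 26) = -10452 - 31 = -10483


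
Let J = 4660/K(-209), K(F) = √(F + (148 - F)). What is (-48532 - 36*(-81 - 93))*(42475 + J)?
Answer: -1795333300 - 98484440*√37/37 ≈ -1.8115e+9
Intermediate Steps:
K(F) = 2*√37 (K(F) = √148 = 2*√37)
J = 2330*√37/37 (J = 4660/((2*√37)) = 4660*(√37/74) = 2330*√37/37 ≈ 383.05)
(-48532 - 36*(-81 - 93))*(42475 + J) = (-48532 - 36*(-81 - 93))*(42475 + 2330*√37/37) = (-48532 - 36*(-174))*(42475 + 2330*√37/37) = (-48532 + 6264)*(42475 + 2330*√37/37) = -42268*(42475 + 2330*√37/37) = -1795333300 - 98484440*√37/37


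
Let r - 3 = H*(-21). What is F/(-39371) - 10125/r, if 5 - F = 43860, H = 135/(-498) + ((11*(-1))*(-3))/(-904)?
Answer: -1991932201565/1862917607 ≈ -1069.3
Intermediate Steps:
H = -23079/75032 (H = 135*(-1/498) - 11*(-3)*(-1/904) = -45/166 + 33*(-1/904) = -45/166 - 33/904 = -23079/75032 ≈ -0.30759)
r = 709755/75032 (r = 3 - 23079/75032*(-21) = 3 + 484659/75032 = 709755/75032 ≈ 9.4594)
F = -43855 (F = 5 - 1*43860 = 5 - 43860 = -43855)
F/(-39371) - 10125/r = -43855/(-39371) - 10125/709755/75032 = -43855*(-1/39371) - 10125*75032/709755 = 43855/39371 - 50646600/47317 = -1991932201565/1862917607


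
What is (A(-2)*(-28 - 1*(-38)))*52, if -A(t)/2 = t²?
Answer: -4160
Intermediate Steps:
A(t) = -2*t²
(A(-2)*(-28 - 1*(-38)))*52 = ((-2*(-2)²)*(-28 - 1*(-38)))*52 = ((-2*4)*(-28 + 38))*52 = -8*10*52 = -80*52 = -4160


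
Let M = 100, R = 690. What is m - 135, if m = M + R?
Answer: 655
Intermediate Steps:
m = 790 (m = 100 + 690 = 790)
m - 135 = 790 - 135 = 655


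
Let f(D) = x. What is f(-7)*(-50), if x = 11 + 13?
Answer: -1200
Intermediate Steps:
x = 24
f(D) = 24
f(-7)*(-50) = 24*(-50) = -1200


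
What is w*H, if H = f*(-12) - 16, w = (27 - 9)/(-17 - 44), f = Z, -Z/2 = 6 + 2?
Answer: -3168/61 ≈ -51.934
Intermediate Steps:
Z = -16 (Z = -2*(6 + 2) = -2*8 = -16)
f = -16
w = -18/61 (w = 18/(-61) = 18*(-1/61) = -18/61 ≈ -0.29508)
H = 176 (H = -16*(-12) - 16 = 192 - 16 = 176)
w*H = -18/61*176 = -3168/61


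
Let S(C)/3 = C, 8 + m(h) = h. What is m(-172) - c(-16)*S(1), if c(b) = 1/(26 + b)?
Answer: -1803/10 ≈ -180.30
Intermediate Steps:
m(h) = -8 + h
S(C) = 3*C
m(-172) - c(-16)*S(1) = (-8 - 172) - 3*1/(26 - 16) = -180 - 3/10 = -1803/10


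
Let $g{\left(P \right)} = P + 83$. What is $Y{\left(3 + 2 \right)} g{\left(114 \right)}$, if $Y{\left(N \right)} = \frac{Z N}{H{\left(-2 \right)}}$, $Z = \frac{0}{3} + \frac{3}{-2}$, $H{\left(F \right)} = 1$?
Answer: $- \frac{2955}{2} \approx -1477.5$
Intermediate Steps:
$Z = - \frac{3}{2}$ ($Z = 0 \cdot \frac{1}{3} + 3 \left(- \frac{1}{2}\right) = 0 - \frac{3}{2} = - \frac{3}{2} \approx -1.5$)
$g{\left(P \right)} = 83 + P$
$Y{\left(N \right)} = - \frac{3 N}{2}$ ($Y{\left(N \right)} = \frac{\left(- \frac{3}{2}\right) N}{1} = - \frac{3 N}{2} \cdot 1 = - \frac{3 N}{2}$)
$Y{\left(3 + 2 \right)} g{\left(114 \right)} = - \frac{3 \left(3 + 2\right)}{2} \left(83 + 114\right) = \left(- \frac{3}{2}\right) 5 \cdot 197 = \left(- \frac{15}{2}\right) 197 = - \frac{2955}{2}$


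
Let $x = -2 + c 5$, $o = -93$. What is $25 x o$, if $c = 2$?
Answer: $-18600$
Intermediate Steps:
$x = 8$ ($x = -2 + 2 \cdot 5 = -2 + 10 = 8$)
$25 x o = 25 \cdot 8 \left(-93\right) = 200 \left(-93\right) = -18600$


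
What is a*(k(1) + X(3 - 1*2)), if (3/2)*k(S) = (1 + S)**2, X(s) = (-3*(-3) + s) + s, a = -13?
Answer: -533/3 ≈ -177.67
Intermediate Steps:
X(s) = 9 + 2*s (X(s) = (9 + s) + s = 9 + 2*s)
k(S) = 2*(1 + S)**2/3
a*(k(1) + X(3 - 1*2)) = -13*(2*(1 + 1)**2/3 + (9 + 2*(3 - 1*2))) = -13*((2/3)*2**2 + (9 + 2*(3 - 2))) = -13*((2/3)*4 + (9 + 2*1)) = -13*(8/3 + (9 + 2)) = -13*(8/3 + 11) = -13*41/3 = -533/3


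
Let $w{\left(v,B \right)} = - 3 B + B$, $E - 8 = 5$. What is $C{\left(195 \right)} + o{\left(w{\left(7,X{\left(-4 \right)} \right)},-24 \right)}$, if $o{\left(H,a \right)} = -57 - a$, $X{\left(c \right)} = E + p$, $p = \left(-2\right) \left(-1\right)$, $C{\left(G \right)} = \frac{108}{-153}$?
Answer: $- \frac{573}{17} \approx -33.706$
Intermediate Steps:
$E = 13$ ($E = 8 + 5 = 13$)
$C{\left(G \right)} = - \frac{12}{17}$ ($C{\left(G \right)} = 108 \left(- \frac{1}{153}\right) = - \frac{12}{17}$)
$p = 2$
$X{\left(c \right)} = 15$ ($X{\left(c \right)} = 13 + 2 = 15$)
$w{\left(v,B \right)} = - 2 B$
$C{\left(195 \right)} + o{\left(w{\left(7,X{\left(-4 \right)} \right)},-24 \right)} = - \frac{12}{17} - 33 = - \frac{573}{17}$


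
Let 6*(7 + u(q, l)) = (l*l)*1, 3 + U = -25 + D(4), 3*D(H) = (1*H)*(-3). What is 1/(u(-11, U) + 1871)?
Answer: 3/6104 ≈ 0.00049148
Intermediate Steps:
D(H) = -H (D(H) = ((1*H)*(-3))/3 = (H*(-3))/3 = (-3*H)/3 = -H)
U = -32 (U = -3 + (-25 - 1*4) = -3 + (-25 - 4) = -3 - 29 = -32)
u(q, l) = -7 + l²/6 (u(q, l) = -7 + ((l*l)*1)/6 = -7 + (l²*1)/6 = -7 + l²/6)
1/(u(-11, U) + 1871) = 1/((-7 + (⅙)*(-32)²) + 1871) = 1/((-7 + (⅙)*1024) + 1871) = 1/((-7 + 512/3) + 1871) = 1/(491/3 + 1871) = 1/(6104/3) = 3/6104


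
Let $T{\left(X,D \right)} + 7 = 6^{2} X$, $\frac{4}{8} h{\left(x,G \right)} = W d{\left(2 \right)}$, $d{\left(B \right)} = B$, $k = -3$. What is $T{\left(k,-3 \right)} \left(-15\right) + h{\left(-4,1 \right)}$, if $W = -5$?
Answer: $1705$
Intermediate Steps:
$h{\left(x,G \right)} = -20$ ($h{\left(x,G \right)} = 2 \left(\left(-5\right) 2\right) = 2 \left(-10\right) = -20$)
$T{\left(X,D \right)} = -7 + 36 X$ ($T{\left(X,D \right)} = -7 + 6^{2} X = -7 + 36 X$)
$T{\left(k,-3 \right)} \left(-15\right) + h{\left(-4,1 \right)} = \left(-7 + 36 \left(-3\right)\right) \left(-15\right) - 20 = \left(-7 - 108\right) \left(-15\right) - 20 = \left(-115\right) \left(-15\right) - 20 = 1725 - 20 = 1705$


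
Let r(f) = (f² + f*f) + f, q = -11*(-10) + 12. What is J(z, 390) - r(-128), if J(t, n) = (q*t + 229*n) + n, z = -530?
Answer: -7600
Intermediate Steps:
q = 122 (q = 110 + 12 = 122)
r(f) = f + 2*f² (r(f) = (f² + f²) + f = 2*f² + f = f + 2*f²)
J(t, n) = 122*t + 230*n (J(t, n) = (122*t + 229*n) + n = 122*t + 230*n)
J(z, 390) - r(-128) = (122*(-530) + 230*390) - (-128)*(1 + 2*(-128)) = (-64660 + 89700) - (-128)*(1 - 256) = 25040 - (-128)*(-255) = 25040 - 1*32640 = 25040 - 32640 = -7600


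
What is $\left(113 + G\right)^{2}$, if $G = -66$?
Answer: $2209$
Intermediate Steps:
$\left(113 + G\right)^{2} = \left(113 - 66\right)^{2} = 47^{2} = 2209$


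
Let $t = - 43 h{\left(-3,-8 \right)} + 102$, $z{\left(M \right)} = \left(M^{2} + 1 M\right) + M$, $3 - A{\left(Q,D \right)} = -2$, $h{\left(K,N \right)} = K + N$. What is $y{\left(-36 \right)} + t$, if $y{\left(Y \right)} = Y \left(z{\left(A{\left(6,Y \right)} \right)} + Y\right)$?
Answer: $611$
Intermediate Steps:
$A{\left(Q,D \right)} = 5$ ($A{\left(Q,D \right)} = 3 - -2 = 3 + 2 = 5$)
$z{\left(M \right)} = M^{2} + 2 M$ ($z{\left(M \right)} = \left(M^{2} + M\right) + M = \left(M + M^{2}\right) + M = M^{2} + 2 M$)
$y{\left(Y \right)} = Y \left(35 + Y\right)$ ($y{\left(Y \right)} = Y \left(5 \left(2 + 5\right) + Y\right) = Y \left(5 \cdot 7 + Y\right) = Y \left(35 + Y\right)$)
$t = 575$ ($t = - 43 \left(-3 - 8\right) + 102 = \left(-43\right) \left(-11\right) + 102 = 473 + 102 = 575$)
$y{\left(-36 \right)} + t = - 36 \left(35 - 36\right) + 575 = \left(-36\right) \left(-1\right) + 575 = 36 + 575 = 611$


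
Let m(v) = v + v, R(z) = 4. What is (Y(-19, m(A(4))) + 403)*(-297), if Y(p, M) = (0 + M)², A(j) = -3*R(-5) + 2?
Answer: -238491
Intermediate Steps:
A(j) = -10 (A(j) = -3*4 + 2 = -12 + 2 = -10)
m(v) = 2*v
Y(p, M) = M²
(Y(-19, m(A(4))) + 403)*(-297) = ((2*(-10))² + 403)*(-297) = ((-20)² + 403)*(-297) = (400 + 403)*(-297) = 803*(-297) = -238491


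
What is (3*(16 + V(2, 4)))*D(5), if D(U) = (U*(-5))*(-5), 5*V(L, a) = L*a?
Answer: 6600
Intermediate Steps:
V(L, a) = L*a/5 (V(L, a) = (L*a)/5 = L*a/5)
D(U) = 25*U (D(U) = -5*U*(-5) = 25*U)
(3*(16 + V(2, 4)))*D(5) = (3*(16 + (⅕)*2*4))*(25*5) = (3*(16 + 8/5))*125 = (3*(88/5))*125 = (264/5)*125 = 6600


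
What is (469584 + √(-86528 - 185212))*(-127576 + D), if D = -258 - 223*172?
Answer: -78040164960 - 332380*I*√67935 ≈ -7.804e+10 - 8.6633e+7*I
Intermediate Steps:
D = -38614 (D = -258 - 38356 = -38614)
(469584 + √(-86528 - 185212))*(-127576 + D) = (469584 + √(-86528 - 185212))*(-127576 - 38614) = (469584 + √(-271740))*(-166190) = (469584 + 2*I*√67935)*(-166190) = -78040164960 - 332380*I*√67935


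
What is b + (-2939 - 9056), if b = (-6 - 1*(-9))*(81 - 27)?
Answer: -11833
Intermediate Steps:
b = 162 (b = (-6 + 9)*54 = 3*54 = 162)
b + (-2939 - 9056) = 162 + (-2939 - 9056) = 162 - 11995 = -11833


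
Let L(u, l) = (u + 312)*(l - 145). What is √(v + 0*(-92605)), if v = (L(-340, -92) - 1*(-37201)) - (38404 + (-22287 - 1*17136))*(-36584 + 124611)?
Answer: 5*√3589734 ≈ 9473.3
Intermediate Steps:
L(u, l) = (-145 + l)*(312 + u) (L(u, l) = (312 + u)*(-145 + l) = (-145 + l)*(312 + u))
v = 89743350 (v = ((-45240 - 145*(-340) + 312*(-92) - 92*(-340)) - 1*(-37201)) - (38404 + (-22287 - 1*17136))*(-36584 + 124611) = ((-45240 + 49300 - 28704 + 31280) + 37201) - (38404 + (-22287 - 17136))*88027 = (6636 + 37201) - (38404 - 39423)*88027 = 43837 - (-1019)*88027 = 43837 - 1*(-89699513) = 43837 + 89699513 = 89743350)
√(v + 0*(-92605)) = √(89743350 + 0*(-92605)) = √(89743350 + 0) = √89743350 = 5*√3589734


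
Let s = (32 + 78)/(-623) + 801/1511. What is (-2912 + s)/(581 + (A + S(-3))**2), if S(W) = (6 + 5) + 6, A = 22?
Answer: -2740887123/1978724006 ≈ -1.3852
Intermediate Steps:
S(W) = 17 (S(W) = 11 + 6 = 17)
s = 332813/941353 (s = 110*(-1/623) + 801*(1/1511) = -110/623 + 801/1511 = 332813/941353 ≈ 0.35355)
(-2912 + s)/(581 + (A + S(-3))**2) = (-2912 + 332813/941353)/(581 + (22 + 17)**2) = -2740887123/(941353*(581 + 39**2)) = -2740887123/(941353*(581 + 1521)) = -2740887123/941353/2102 = -2740887123/941353*1/2102 = -2740887123/1978724006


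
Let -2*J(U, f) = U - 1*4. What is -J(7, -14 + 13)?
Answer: 3/2 ≈ 1.5000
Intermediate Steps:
J(U, f) = 2 - U/2 (J(U, f) = -(U - 1*4)/2 = -(U - 4)/2 = -(-4 + U)/2 = 2 - U/2)
-J(7, -14 + 13) = -(2 - 1/2*7) = -(2 - 7/2) = -1*(-3/2) = 3/2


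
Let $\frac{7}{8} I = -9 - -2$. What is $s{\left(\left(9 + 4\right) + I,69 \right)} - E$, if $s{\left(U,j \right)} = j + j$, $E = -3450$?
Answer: $3588$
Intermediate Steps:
$I = -8$ ($I = \frac{8 \left(-9 - -2\right)}{7} = \frac{8 \left(-9 + 2\right)}{7} = \frac{8}{7} \left(-7\right) = -8$)
$s{\left(U,j \right)} = 2 j$
$s{\left(\left(9 + 4\right) + I,69 \right)} - E = 2 \cdot 69 - -3450 = 138 + 3450 = 3588$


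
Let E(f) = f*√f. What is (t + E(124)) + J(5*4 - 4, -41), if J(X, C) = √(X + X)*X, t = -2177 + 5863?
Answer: 3686 + 64*√2 + 248*√31 ≈ 5157.3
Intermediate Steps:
t = 3686
J(X, C) = √2*X^(3/2) (J(X, C) = √(2*X)*X = (√2*√X)*X = √2*X^(3/2))
E(f) = f^(3/2)
(t + E(124)) + J(5*4 - 4, -41) = (3686 + 124^(3/2)) + √2*(5*4 - 4)^(3/2) = (3686 + 248*√31) + √2*(20 - 4)^(3/2) = (3686 + 248*√31) + √2*16^(3/2) = (3686 + 248*√31) + √2*64 = (3686 + 248*√31) + 64*√2 = 3686 + 64*√2 + 248*√31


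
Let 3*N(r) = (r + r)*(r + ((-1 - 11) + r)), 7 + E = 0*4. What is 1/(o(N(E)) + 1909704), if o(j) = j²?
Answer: 9/17319832 ≈ 5.1964e-7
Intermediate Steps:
E = -7 (E = -7 + 0*4 = -7 + 0 = -7)
N(r) = 2*r*(-12 + 2*r)/3 (N(r) = ((r + r)*(r + ((-1 - 11) + r)))/3 = ((2*r)*(r + (-12 + r)))/3 = ((2*r)*(-12 + 2*r))/3 = (2*r*(-12 + 2*r))/3 = 2*r*(-12 + 2*r)/3)
1/(o(N(E)) + 1909704) = 1/(((4/3)*(-7)*(-6 - 7))² + 1909704) = 1/(((4/3)*(-7)*(-13))² + 1909704) = 1/((364/3)² + 1909704) = 1/(132496/9 + 1909704) = 1/(17319832/9) = 9/17319832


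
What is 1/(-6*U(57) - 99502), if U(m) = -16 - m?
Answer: -1/99064 ≈ -1.0094e-5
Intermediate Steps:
1/(-6*U(57) - 99502) = 1/(-6*(-16 - 1*57) - 99502) = 1/(-6*(-16 - 57) - 99502) = 1/(-6*(-73) - 99502) = 1/(438 - 99502) = 1/(-99064) = -1/99064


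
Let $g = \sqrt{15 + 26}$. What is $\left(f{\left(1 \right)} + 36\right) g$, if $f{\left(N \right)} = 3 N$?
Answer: $39 \sqrt{41} \approx 249.72$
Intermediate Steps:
$g = \sqrt{41} \approx 6.4031$
$\left(f{\left(1 \right)} + 36\right) g = \left(3 \cdot 1 + 36\right) \sqrt{41} = \left(3 + 36\right) \sqrt{41} = 39 \sqrt{41}$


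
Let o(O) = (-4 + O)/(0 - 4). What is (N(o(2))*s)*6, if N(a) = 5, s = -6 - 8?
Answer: -420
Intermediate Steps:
s = -14
o(O) = 1 - O/4 (o(O) = (-4 + O)/(-4) = (-4 + O)*(-1/4) = 1 - O/4)
(N(o(2))*s)*6 = (5*(-14))*6 = -70*6 = -420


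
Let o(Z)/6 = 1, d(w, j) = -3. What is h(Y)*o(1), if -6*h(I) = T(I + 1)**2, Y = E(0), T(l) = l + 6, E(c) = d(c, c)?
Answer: -16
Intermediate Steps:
E(c) = -3
T(l) = 6 + l
o(Z) = 6 (o(Z) = 6*1 = 6)
Y = -3
h(I) = -(7 + I)**2/6 (h(I) = -(6 + (I + 1))**2/6 = -(6 + (1 + I))**2/6 = -(7 + I)**2/6)
h(Y)*o(1) = -(7 - 3)**2/6*6 = -1/6*4**2*6 = -1/6*16*6 = -8/3*6 = -16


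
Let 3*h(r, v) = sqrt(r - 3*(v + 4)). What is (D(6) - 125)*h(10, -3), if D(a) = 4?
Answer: -121*sqrt(7)/3 ≈ -106.71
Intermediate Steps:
h(r, v) = sqrt(-12 + r - 3*v)/3 (h(r, v) = sqrt(r - 3*(v + 4))/3 = sqrt(r - 3*(4 + v))/3 = sqrt(r + (-12 - 3*v))/3 = sqrt(-12 + r - 3*v)/3)
(D(6) - 125)*h(10, -3) = (4 - 125)*(sqrt(-12 + 10 - 3*(-3))/3) = -121*sqrt(-12 + 10 + 9)/3 = -121*sqrt(7)/3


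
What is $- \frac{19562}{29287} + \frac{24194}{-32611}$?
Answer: $- \frac{1346506060}{955078357} \approx -1.4098$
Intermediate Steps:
$- \frac{19562}{29287} + \frac{24194}{-32611} = \left(-19562\right) \frac{1}{29287} + 24194 \left(- \frac{1}{32611}\right) = - \frac{19562}{29287} - \frac{24194}{32611} = - \frac{1346506060}{955078357}$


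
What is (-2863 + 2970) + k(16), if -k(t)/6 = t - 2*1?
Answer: 23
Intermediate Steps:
k(t) = 12 - 6*t (k(t) = -6*(t - 2*1) = -6*(t - 2) = -6*(-2 + t) = 12 - 6*t)
(-2863 + 2970) + k(16) = (-2863 + 2970) + (12 - 6*16) = 107 + (12 - 96) = 107 - 84 = 23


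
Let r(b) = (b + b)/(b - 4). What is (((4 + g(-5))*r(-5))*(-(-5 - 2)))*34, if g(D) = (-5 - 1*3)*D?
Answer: 104720/9 ≈ 11636.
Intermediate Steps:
g(D) = -8*D (g(D) = (-5 - 3)*D = -8*D)
r(b) = 2*b/(-4 + b) (r(b) = (2*b)/(-4 + b) = 2*b/(-4 + b))
(((4 + g(-5))*r(-5))*(-(-5 - 2)))*34 = (((4 - 8*(-5))*(2*(-5)/(-4 - 5)))*(-(-5 - 2)))*34 = (((4 + 40)*(2*(-5)/(-9)))*(-1*(-7)))*34 = ((44*(2*(-5)*(-1/9)))*7)*34 = ((44*(10/9))*7)*34 = ((440/9)*7)*34 = (3080/9)*34 = 104720/9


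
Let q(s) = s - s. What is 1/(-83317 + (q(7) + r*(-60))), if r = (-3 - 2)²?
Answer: -1/84817 ≈ -1.1790e-5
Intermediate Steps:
q(s) = 0
r = 25 (r = (-5)² = 25)
1/(-83317 + (q(7) + r*(-60))) = 1/(-83317 + (0 + 25*(-60))) = 1/(-83317 + (0 - 1500)) = 1/(-83317 - 1500) = 1/(-84817) = -1/84817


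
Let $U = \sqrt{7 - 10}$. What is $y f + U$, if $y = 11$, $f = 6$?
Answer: $66 + i \sqrt{3} \approx 66.0 + 1.732 i$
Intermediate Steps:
$U = i \sqrt{3}$ ($U = \sqrt{-3} = i \sqrt{3} \approx 1.732 i$)
$y f + U = 11 \cdot 6 + i \sqrt{3} = 66 + i \sqrt{3}$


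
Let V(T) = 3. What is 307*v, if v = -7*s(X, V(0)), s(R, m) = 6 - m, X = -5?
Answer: -6447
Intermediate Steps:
v = -21 (v = -7*(6 - 1*3) = -7*(6 - 3) = -7*3 = -21)
307*v = 307*(-21) = -6447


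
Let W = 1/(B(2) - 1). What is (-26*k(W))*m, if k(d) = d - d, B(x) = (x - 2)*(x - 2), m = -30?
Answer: 0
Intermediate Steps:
B(x) = (-2 + x)² (B(x) = (-2 + x)*(-2 + x) = (-2 + x)²)
W = -1 (W = 1/((-2 + 2)² - 1) = 1/(0² - 1) = 1/(0 - 1) = 1/(-1) = -1)
k(d) = 0
(-26*k(W))*m = -26*0*(-30) = 0*(-30) = 0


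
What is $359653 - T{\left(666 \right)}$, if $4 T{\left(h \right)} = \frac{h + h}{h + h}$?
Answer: $\frac{1438611}{4} \approx 3.5965 \cdot 10^{5}$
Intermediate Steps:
$T{\left(h \right)} = \frac{1}{4}$ ($T{\left(h \right)} = \frac{\left(h + h\right) \frac{1}{h + h}}{4} = \frac{2 h \frac{1}{2 h}}{4} = \frac{1}{4} \cdot 1 = \frac{1}{4}$)
$359653 - T{\left(666 \right)} = 359653 - \frac{1}{4} = \frac{1438611}{4}$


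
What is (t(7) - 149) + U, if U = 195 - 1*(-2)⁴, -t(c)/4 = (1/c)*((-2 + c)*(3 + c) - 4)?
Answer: 26/7 ≈ 3.7143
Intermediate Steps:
t(c) = -4*(-4 + (-2 + c)*(3 + c))/c (t(c) = -4*1/c*((-2 + c)*(3 + c) - 4) = -4*(-4 + (-2 + c)*(3 + c))/c)
U = 179 (U = 195 - 1*16 = 195 - 16 = 179)
(t(7) - 149) + U = ((-4 - 4*7 + 40/7) - 149) + 179 = ((-4 - 28 + 40*(⅐)) - 149) + 179 = ((-4 - 28 + 40/7) - 149) + 179 = (-184/7 - 149) + 179 = -1227/7 + 179 = 26/7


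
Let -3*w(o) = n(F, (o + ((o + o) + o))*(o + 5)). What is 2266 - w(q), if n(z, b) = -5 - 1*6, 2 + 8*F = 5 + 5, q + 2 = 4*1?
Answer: 6787/3 ≈ 2262.3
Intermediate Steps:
q = 2 (q = -2 + 4*1 = -2 + 4 = 2)
F = 1 (F = -1/4 + (5 + 5)/8 = -1/4 + (1/8)*10 = -1/4 + 5/4 = 1)
n(z, b) = -11 (n(z, b) = -5 - 6 = -11)
w(o) = 11/3 (w(o) = -1/3*(-11) = 11/3)
2266 - w(q) = 2266 - 1*11/3 = 2266 - 11/3 = 6787/3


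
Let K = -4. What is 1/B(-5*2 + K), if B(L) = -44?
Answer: -1/44 ≈ -0.022727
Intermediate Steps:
1/B(-5*2 + K) = 1/(-44) = -1/44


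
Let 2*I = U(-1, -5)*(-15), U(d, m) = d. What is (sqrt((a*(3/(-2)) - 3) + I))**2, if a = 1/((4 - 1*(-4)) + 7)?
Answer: 22/5 ≈ 4.4000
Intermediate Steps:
a = 1/15 (a = 1/((4 + 4) + 7) = 1/(8 + 7) = 1/15 ≈ 0.066667)
I = 15/2 (I = (-1*(-15))/2 = (1/2)*15 = 15/2 ≈ 7.5000)
(sqrt((a*(3/(-2)) - 3) + I))**2 = (sqrt(((3/(-2))/15 - 3) + 15/2))**2 = (sqrt(((3*(-1/2))/15 - 3) + 15/2))**2 = (sqrt(((1/15)*(-3/2) - 3) + 15/2))**2 = (sqrt((-1/10 - 3) + 15/2))**2 = (sqrt(-31/10 + 15/2))**2 = (sqrt(22/5))**2 = (sqrt(110)/5)**2 = 22/5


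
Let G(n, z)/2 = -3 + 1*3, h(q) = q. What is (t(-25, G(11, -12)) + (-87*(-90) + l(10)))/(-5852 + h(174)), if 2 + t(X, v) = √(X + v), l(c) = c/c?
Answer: -7829/5678 - 5*I/5678 ≈ -1.3788 - 0.00088059*I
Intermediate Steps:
l(c) = 1
G(n, z) = 0 (G(n, z) = 2*(-3 + 1*3) = 2*(-3 + 3) = 2*0 = 0)
t(X, v) = -2 + √(X + v)
(t(-25, G(11, -12)) + (-87*(-90) + l(10)))/(-5852 + h(174)) = ((-2 + √(-25 + 0)) + (-87*(-90) + 1))/(-5852 + 174) = ((-2 + √(-25)) + (7830 + 1))/(-5678) = ((-2 + 5*I) + 7831)*(-1/5678) = (7829 + 5*I)*(-1/5678) = -7829/5678 - 5*I/5678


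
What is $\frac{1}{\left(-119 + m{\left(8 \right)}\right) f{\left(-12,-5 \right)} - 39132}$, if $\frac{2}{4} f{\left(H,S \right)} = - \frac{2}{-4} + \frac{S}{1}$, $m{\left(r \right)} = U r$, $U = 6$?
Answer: $- \frac{1}{38493} \approx -2.5979 \cdot 10^{-5}$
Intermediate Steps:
$m{\left(r \right)} = 6 r$
$f{\left(H,S \right)} = 1 + 2 S$ ($f{\left(H,S \right)} = 2 \left(- \frac{2}{-4} + \frac{S}{1}\right) = 2 \left(\left(-2\right) \left(- \frac{1}{4}\right) + S 1\right) = 2 \left(\frac{1}{2} + S\right) = 1 + 2 S$)
$\frac{1}{\left(-119 + m{\left(8 \right)}\right) f{\left(-12,-5 \right)} - 39132} = \frac{1}{\left(-119 + 6 \cdot 8\right) \left(1 + 2 \left(-5\right)\right) - 39132} = \frac{1}{\left(-119 + 48\right) \left(1 - 10\right) - 39132} = \frac{1}{\left(-71\right) \left(-9\right) - 39132} = \frac{1}{639 - 39132} = \frac{1}{-38493} = - \frac{1}{38493}$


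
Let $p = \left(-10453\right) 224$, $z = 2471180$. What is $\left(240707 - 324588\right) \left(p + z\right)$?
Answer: $-10880036748$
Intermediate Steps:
$p = -2341472$
$\left(240707 - 324588\right) \left(p + z\right) = \left(240707 - 324588\right) \left(-2341472 + 2471180\right) = \left(-83881\right) 129708 = -10880036748$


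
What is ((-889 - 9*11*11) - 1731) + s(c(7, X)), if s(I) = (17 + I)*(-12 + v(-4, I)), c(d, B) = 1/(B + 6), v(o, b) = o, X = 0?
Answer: -11951/3 ≈ -3983.7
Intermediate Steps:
c(d, B) = 1/(6 + B)
s(I) = -272 - 16*I (s(I) = (17 + I)*(-12 - 4) = (17 + I)*(-16) = -272 - 16*I)
((-889 - 9*11*11) - 1731) + s(c(7, X)) = ((-889 - 9*11*11) - 1731) + (-272 - 16/(6 + 0)) = ((-889 - 99*11) - 1731) + (-272 - 16/6) = ((-889 - 1089) - 1731) + (-272 - 16*⅙) = (-1978 - 1731) + (-272 - 8/3) = -3709 - 824/3 = -11951/3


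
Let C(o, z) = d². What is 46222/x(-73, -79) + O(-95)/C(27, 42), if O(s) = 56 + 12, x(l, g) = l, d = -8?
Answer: -738311/1168 ≈ -632.12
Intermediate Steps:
C(o, z) = 64 (C(o, z) = (-8)² = 64)
O(s) = 68
46222/x(-73, -79) + O(-95)/C(27, 42) = 46222/(-73) + 68/64 = 46222*(-1/73) + 68*(1/64) = -46222/73 + 17/16 = -738311/1168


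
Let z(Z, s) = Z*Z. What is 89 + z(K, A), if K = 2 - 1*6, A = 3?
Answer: 105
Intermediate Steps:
K = -4 (K = 2 - 6 = -4)
z(Z, s) = Z**2
89 + z(K, A) = 89 + (-4)**2 = 89 + 16 = 105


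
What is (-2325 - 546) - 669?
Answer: -3540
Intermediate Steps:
(-2325 - 546) - 669 = -2871 - 669 = -3540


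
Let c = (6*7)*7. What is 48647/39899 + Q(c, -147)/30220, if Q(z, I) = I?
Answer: 1464247187/1205747780 ≈ 1.2144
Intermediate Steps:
c = 294 (c = 42*7 = 294)
48647/39899 + Q(c, -147)/30220 = 48647/39899 - 147/30220 = 1464247187/1205747780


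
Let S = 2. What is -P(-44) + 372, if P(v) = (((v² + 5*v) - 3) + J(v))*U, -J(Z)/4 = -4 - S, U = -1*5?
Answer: 9057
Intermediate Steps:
U = -5
J(Z) = 24 (J(Z) = -4*(-4 - 1*2) = -4*(-4 - 2) = -4*(-6) = 24)
P(v) = -105 - 25*v - 5*v² (P(v) = (((v² + 5*v) - 3) + 24)*(-5) = ((-3 + v² + 5*v) + 24)*(-5) = (21 + v² + 5*v)*(-5) = -105 - 25*v - 5*v²)
-P(-44) + 372 = -(-105 - 25*(-44) - 5*(-44)²) + 372 = -(-105 + 1100 - 5*1936) + 372 = -(-105 + 1100 - 9680) + 372 = -1*(-8685) + 372 = 8685 + 372 = 9057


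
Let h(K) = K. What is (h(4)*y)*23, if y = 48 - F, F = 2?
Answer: 4232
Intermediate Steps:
y = 46 (y = 48 - 1*2 = 48 - 2 = 46)
(h(4)*y)*23 = (4*46)*23 = 184*23 = 4232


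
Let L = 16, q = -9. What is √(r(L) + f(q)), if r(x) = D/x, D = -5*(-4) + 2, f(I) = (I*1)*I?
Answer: √1318/4 ≈ 9.0761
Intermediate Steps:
f(I) = I² (f(I) = I*I = I²)
D = 22 (D = 20 + 2 = 22)
r(x) = 22/x
√(r(L) + f(q)) = √(22/16 + (-9)²) = √(22*(1/16) + 81) = √(11/8 + 81) = √(659/8) = √1318/4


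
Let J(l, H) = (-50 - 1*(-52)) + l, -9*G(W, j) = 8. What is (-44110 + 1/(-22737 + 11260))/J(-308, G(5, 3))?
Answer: 168750157/1170654 ≈ 144.15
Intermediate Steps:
G(W, j) = -8/9 (G(W, j) = -⅑*8 = -8/9)
J(l, H) = 2 + l (J(l, H) = (-50 + 52) + l = 2 + l)
(-44110 + 1/(-22737 + 11260))/J(-308, G(5, 3)) = (-44110 + 1/(-22737 + 11260))/(2 - 308) = (-44110 + 1/(-11477))/(-306) = (-44110 - 1/11477)*(-1/306) = -506250471/11477*(-1/306) = 168750157/1170654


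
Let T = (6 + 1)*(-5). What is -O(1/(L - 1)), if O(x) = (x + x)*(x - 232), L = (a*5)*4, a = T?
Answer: -325266/491401 ≈ -0.66192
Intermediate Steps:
T = -35 (T = 7*(-5) = -35)
a = -35
L = -700 (L = -35*5*4 = -175*4 = -700)
O(x) = 2*x*(-232 + x) (O(x) = (2*x)*(-232 + x) = 2*x*(-232 + x))
-O(1/(L - 1)) = -2*(-232 + 1/(-700 - 1))/(-700 - 1) = -2*(-232 + 1/(-701))/(-701) = -2*(-1)*(-232 - 1/701)/701 = -2*(-1)*(-162633)/(701*701) = -1*325266/491401 = -325266/491401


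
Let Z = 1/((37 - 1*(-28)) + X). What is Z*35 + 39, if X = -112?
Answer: 1798/47 ≈ 38.255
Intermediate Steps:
Z = -1/47 (Z = 1/((37 - 1*(-28)) - 112) = 1/((37 + 28) - 112) = 1/(65 - 112) = 1/(-47) = -1/47 ≈ -0.021277)
Z*35 + 39 = -1/47*35 + 39 = -35/47 + 39 = 1798/47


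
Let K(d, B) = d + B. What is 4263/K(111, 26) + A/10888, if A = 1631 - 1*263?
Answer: 5825370/186457 ≈ 31.242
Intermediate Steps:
A = 1368 (A = 1631 - 263 = 1368)
K(d, B) = B + d
4263/K(111, 26) + A/10888 = 4263/(26 + 111) + 1368/10888 = 4263/137 + 1368*(1/10888) = 4263*(1/137) + 171/1361 = 4263/137 + 171/1361 = 5825370/186457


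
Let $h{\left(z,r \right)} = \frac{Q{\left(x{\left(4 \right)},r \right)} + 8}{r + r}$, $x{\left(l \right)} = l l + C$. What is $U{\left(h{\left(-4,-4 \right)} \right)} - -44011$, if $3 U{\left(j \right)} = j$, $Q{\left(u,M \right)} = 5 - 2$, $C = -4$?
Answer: $\frac{1056253}{24} \approx 44011.0$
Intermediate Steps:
$x{\left(l \right)} = -4 + l^{2}$ ($x{\left(l \right)} = l l - 4 = l^{2} - 4 = -4 + l^{2}$)
$Q{\left(u,M \right)} = 3$
$h{\left(z,r \right)} = \frac{11}{2 r}$ ($h{\left(z,r \right)} = \frac{3 + 8}{r + r} = \frac{11}{2 r}$)
$U{\left(j \right)} = \frac{j}{3}$
$U{\left(h{\left(-4,-4 \right)} \right)} - -44011 = \frac{\frac{11}{2} \frac{1}{-4}}{3} - -44011 = \frac{\frac{11}{2} \left(- \frac{1}{4}\right)}{3} + 44011 = \frac{1}{3} \left(- \frac{11}{8}\right) + 44011 = - \frac{11}{24} + 44011 = \frac{1056253}{24}$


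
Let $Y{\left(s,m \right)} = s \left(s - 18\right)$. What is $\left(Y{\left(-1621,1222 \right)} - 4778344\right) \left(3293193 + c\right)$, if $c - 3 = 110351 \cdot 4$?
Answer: $-7923047265000$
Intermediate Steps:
$c = 441407$ ($c = 3 + 110351 \cdot 4 = 3 + 441404 = 441407$)
$Y{\left(s,m \right)} = s \left(-18 + s\right)$
$\left(Y{\left(-1621,1222 \right)} - 4778344\right) \left(3293193 + c\right) = \left(- 1621 \left(-18 - 1621\right) - 4778344\right) \left(3293193 + 441407\right) = \left(\left(-1621\right) \left(-1639\right) - 4778344\right) 3734600 = \left(2656819 - 4778344\right) 3734600 = \left(-2121525\right) 3734600 = -7923047265000$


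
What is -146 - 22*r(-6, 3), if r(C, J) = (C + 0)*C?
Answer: -938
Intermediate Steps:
r(C, J) = C² (r(C, J) = C*C = C²)
-146 - 22*r(-6, 3) = -146 - 22*(-6)² = -146 - 22*36 = -146 - 792 = -938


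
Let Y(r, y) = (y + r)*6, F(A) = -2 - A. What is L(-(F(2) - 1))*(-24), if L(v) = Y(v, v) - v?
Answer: -1320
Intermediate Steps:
Y(r, y) = 6*r + 6*y (Y(r, y) = (r + y)*6 = 6*r + 6*y)
L(v) = 11*v (L(v) = (6*v + 6*v) - v = 12*v - v = 11*v)
L(-(F(2) - 1))*(-24) = (11*(-((-2 - 1*2) - 1)))*(-24) = (11*(-((-2 - 2) - 1)))*(-24) = (11*(-(-4 - 1)))*(-24) = (11*(-1*(-5)))*(-24) = (11*5)*(-24) = 55*(-24) = -1320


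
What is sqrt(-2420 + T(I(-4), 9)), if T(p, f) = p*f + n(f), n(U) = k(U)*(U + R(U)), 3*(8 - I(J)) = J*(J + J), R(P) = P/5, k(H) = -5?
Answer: I*sqrt(2498) ≈ 49.98*I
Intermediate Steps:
R(P) = P/5 (R(P) = P*(1/5) = P/5)
I(J) = 8 - 2*J**2/3 (I(J) = 8 - J*(J + J)/3 = 8 - J*2*J/3 = 8 - 2*J**2/3)
n(U) = -6*U (n(U) = -5*(U + U/5) = -6*U)
T(p, f) = -6*f + f*p (T(p, f) = p*f - 6*f = f*p - 6*f = -6*f + f*p)
sqrt(-2420 + T(I(-4), 9)) = sqrt(-2420 + 9*(-6 + (8 - 2/3*(-4)**2))) = sqrt(-2420 + 9*(-6 + (8 - 2/3*16))) = sqrt(-2420 + 9*(-6 + (8 - 32/3))) = sqrt(-2420 + 9*(-6 - 8/3)) = sqrt(-2420 + 9*(-26/3)) = sqrt(-2420 - 78) = sqrt(-2498) = I*sqrt(2498)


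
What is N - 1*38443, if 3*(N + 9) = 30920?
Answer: -84436/3 ≈ -28145.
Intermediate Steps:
N = 30893/3 (N = -9 + (1/3)*30920 = -9 + 30920/3 = 30893/3 ≈ 10298.)
N - 1*38443 = 30893/3 - 1*38443 = 30893/3 - 38443 = -84436/3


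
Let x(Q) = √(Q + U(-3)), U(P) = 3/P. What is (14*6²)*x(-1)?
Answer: 504*I*√2 ≈ 712.76*I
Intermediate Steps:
x(Q) = √(-1 + Q) (x(Q) = √(Q + 3/(-3)) = √(Q + 3*(-⅓)) = √(Q - 1) = √(-1 + Q))
(14*6²)*x(-1) = (14*6²)*√(-1 - 1) = (14*36)*√(-2) = 504*(I*√2) = 504*I*√2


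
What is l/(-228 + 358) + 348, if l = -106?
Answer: 22567/65 ≈ 347.18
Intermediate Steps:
l/(-228 + 358) + 348 = -106/(-228 + 358) + 348 = -106/130 + 348 = (1/130)*(-106) + 348 = -53/65 + 348 = 22567/65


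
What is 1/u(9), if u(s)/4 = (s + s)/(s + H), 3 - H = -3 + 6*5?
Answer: -5/24 ≈ -0.20833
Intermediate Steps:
H = -24 (H = 3 - (-3 + 6*5) = 3 - (-3 + 30) = 3 - 1*27 = 3 - 27 = -24)
u(s) = 8*s/(-24 + s) (u(s) = 4*((s + s)/(s - 24)) = 4*((2*s)/(-24 + s)) = 4*(2*s/(-24 + s)) = 8*s/(-24 + s))
1/u(9) = 1/(8*9/(-24 + 9)) = 1/(8*9/(-15)) = 1/(8*9*(-1/15)) = 1/(-24/5) = -5/24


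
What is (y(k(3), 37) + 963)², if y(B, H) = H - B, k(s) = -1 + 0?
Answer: 1002001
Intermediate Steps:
k(s) = -1
(y(k(3), 37) + 963)² = ((37 - 1*(-1)) + 963)² = ((37 + 1) + 963)² = (38 + 963)² = 1001² = 1002001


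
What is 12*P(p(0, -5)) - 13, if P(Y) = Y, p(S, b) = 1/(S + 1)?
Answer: -1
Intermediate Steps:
p(S, b) = 1/(1 + S)
12*P(p(0, -5)) - 13 = 12/(1 + 0) - 13 = 12/1 - 13 = 12*1 - 13 = 12 - 13 = -1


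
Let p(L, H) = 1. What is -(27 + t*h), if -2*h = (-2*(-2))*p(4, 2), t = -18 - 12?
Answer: -87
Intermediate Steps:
t = -30
h = -2 (h = -(-2*(-2))/2 = -2 ≈ -2.0000)
-(27 + t*h) = -(27 - 30*(-2)) = -(27 + 60) = -1*87 = -87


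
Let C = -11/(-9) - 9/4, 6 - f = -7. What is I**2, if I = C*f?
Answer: 231361/1296 ≈ 178.52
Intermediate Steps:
f = 13 (f = 6 - 1*(-7) = 6 + 7 = 13)
C = -37/36 (C = -11*(-1/9) - 9*1/4 = 11/9 - 9/4 = -37/36 ≈ -1.0278)
I = -481/36 (I = -37/36*13 = -481/36 ≈ -13.361)
I**2 = (-481/36)**2 = 231361/1296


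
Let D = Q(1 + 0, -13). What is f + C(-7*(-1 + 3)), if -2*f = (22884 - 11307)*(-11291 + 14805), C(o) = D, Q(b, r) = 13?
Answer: -20340776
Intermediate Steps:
D = 13
C(o) = 13
f = -20340789 (f = -(22884 - 11307)*(-11291 + 14805)/2 = -11577*3514/2 = -1/2*40681578 = -20340789)
f + C(-7*(-1 + 3)) = -20340789 + 13 = -20340776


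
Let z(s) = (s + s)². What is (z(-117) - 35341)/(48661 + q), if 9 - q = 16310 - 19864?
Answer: 19415/52224 ≈ 0.37176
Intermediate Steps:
q = 3563 (q = 9 - (16310 - 19864) = 9 - 1*(-3554) = 9 + 3554 = 3563)
z(s) = 4*s² (z(s) = (2*s)² = 4*s²)
(z(-117) - 35341)/(48661 + q) = (4*(-117)² - 35341)/(48661 + 3563) = (4*13689 - 35341)/52224 = (54756 - 35341)*(1/52224) = 19415*(1/52224) = 19415/52224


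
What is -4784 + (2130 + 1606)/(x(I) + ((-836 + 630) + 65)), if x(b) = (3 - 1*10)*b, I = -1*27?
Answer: -28237/6 ≈ -4706.2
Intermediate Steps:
I = -27
x(b) = -7*b (x(b) = (3 - 10)*b = -7*b)
-4784 + (2130 + 1606)/(x(I) + ((-836 + 630) + 65)) = -4784 + (2130 + 1606)/(-7*(-27) + ((-836 + 630) + 65)) = -4784 + 3736/(189 + (-206 + 65)) = -4784 + 3736/(189 - 141) = -4784 + 3736/48 = -4784 + 3736*(1/48) = -4784 + 467/6 = -28237/6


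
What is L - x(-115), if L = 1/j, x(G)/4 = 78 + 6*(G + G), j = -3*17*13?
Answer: 3452903/663 ≈ 5208.0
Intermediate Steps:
j = -663 (j = -51*13 = -663)
x(G) = 312 + 48*G (x(G) = 4*(78 + 6*(G + G)) = 4*(78 + 6*(2*G)) = 4*(78 + 12*G) = 312 + 48*G)
L = -1/663 (L = 1/(-663) = -1/663 ≈ -0.0015083)
L - x(-115) = -1/663 - (312 + 48*(-115)) = -1/663 - (312 - 5520) = -1/663 - 1*(-5208) = -1/663 + 5208 = 3452903/663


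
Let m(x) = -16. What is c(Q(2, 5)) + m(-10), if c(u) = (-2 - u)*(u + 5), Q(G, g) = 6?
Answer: -104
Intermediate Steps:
c(u) = (-2 - u)*(5 + u)
c(Q(2, 5)) + m(-10) = (-10 - 1*6**2 - 7*6) - 16 = (-10 - 1*36 - 42) - 16 = (-10 - 36 - 42) - 16 = -88 - 16 = -104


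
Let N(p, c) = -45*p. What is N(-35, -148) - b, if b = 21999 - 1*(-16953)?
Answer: -37377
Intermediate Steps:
b = 38952 (b = 21999 + 16953 = 38952)
N(-35, -148) - b = -45*(-35) - 1*38952 = 1575 - 38952 = -37377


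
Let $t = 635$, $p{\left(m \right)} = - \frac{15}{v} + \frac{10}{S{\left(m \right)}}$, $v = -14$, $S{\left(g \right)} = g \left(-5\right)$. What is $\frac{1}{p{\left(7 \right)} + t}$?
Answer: $\frac{14}{8901} \approx 0.0015729$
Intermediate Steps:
$S{\left(g \right)} = - 5 g$
$p{\left(m \right)} = \frac{15}{14} - \frac{2}{m}$ ($p{\left(m \right)} = - \frac{15}{-14} + \frac{10}{\left(-5\right) m} = \left(-15\right) \left(- \frac{1}{14}\right) + 10 \left(- \frac{1}{5 m}\right) = \frac{15}{14} - \frac{2}{m}$)
$\frac{1}{p{\left(7 \right)} + t} = \frac{1}{\left(\frac{15}{14} - \frac{2}{7}\right) + 635} = \frac{1}{\frac{11}{14} + 635} = \frac{1}{\frac{8901}{14}} = \frac{14}{8901}$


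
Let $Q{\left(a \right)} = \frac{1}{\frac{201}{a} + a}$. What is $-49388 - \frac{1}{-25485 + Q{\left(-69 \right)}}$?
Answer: $- \frac{2081813493990}{42152213} \approx -49388.0$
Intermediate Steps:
$Q{\left(a \right)} = \frac{1}{a + \frac{201}{a}}$
$-49388 - \frac{1}{-25485 + Q{\left(-69 \right)}} = -49388 - \frac{1}{-25485 - \frac{69}{201 + \left(-69\right)^{2}}} = -49388 - \frac{1}{-25485 - \frac{69}{201 + 4761}} = -49388 - \frac{1}{-25485 - \frac{69}{4962}} = -49388 - \frac{1}{-25485 - \frac{23}{1654}} = -49388 - \frac{1}{- \frac{42152213}{1654}} = -49388 - - \frac{1654}{42152213} = -49388 + \frac{1654}{42152213} = - \frac{2081813493990}{42152213}$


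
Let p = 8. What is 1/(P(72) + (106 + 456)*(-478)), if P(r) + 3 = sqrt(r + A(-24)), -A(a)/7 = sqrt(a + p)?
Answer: -19386847139659111/5208063223554866238785 - 144333824498*sqrt(18 - 7*I)/5208063223554866238785 + 7521892*I/5208063223554866238785 + 56*I*sqrt(18 - 7*I)/5208063223554866238785 ≈ -3.7226e-6 + 2.2458e-11*I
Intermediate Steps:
A(a) = -7*sqrt(8 + a) (A(a) = -7*sqrt(a + 8) = -7*sqrt(8 + a))
P(r) = -3 + sqrt(r - 28*I) (P(r) = -3 + sqrt(r - 7*sqrt(8 - 24)) = -3 + sqrt(r - 28*I))
1/(P(72) + (106 + 456)*(-478)) = 1/((-3 + sqrt(72 - 28*I)) + (106 + 456)*(-478)) = 1/((-3 + sqrt(72 - 28*I)) + 562*(-478)) = 1/((-3 + sqrt(72 - 28*I)) - 268636) = 1/(-268639 + sqrt(72 - 28*I))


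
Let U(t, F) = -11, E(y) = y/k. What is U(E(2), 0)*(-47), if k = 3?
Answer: 517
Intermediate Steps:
E(y) = y/3
U(E(2), 0)*(-47) = -11*(-47) = 517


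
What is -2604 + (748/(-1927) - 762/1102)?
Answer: -2766013643/1061777 ≈ -2605.1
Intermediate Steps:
-2604 + (748/(-1927) - 762/1102) = -2604 + (748*(-1/1927) - 762*1/1102) = -2604 + (-748/1927 - 381/551) = -2604 - 1146335/1061777 = -2766013643/1061777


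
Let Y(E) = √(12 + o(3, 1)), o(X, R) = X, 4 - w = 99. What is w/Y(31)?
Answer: -19*√15/3 ≈ -24.529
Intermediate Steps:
w = -95 (w = 4 - 1*99 = 4 - 99 = -95)
Y(E) = √15 (Y(E) = √(12 + 3) = √15)
w/Y(31) = -95*√15/15 = -19*√15/3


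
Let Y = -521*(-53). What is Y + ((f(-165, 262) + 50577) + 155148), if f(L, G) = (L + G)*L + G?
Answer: 217595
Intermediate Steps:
f(L, G) = G + L*(G + L) (f(L, G) = (G + L)*L + G = L*(G + L) + G = G + L*(G + L))
Y = 27613
Y + ((f(-165, 262) + 50577) + 155148) = 27613 + (((262 + (-165)**2 + 262*(-165)) + 50577) + 155148) = 27613 + (((262 + 27225 - 43230) + 50577) + 155148) = 27613 + ((-15743 + 50577) + 155148) = 27613 + (34834 + 155148) = 27613 + 189982 = 217595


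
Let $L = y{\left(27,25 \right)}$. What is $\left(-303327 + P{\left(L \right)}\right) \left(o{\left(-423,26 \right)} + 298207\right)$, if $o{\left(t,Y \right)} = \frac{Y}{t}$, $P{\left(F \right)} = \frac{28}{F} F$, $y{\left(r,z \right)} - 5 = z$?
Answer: $- \frac{38258601423965}{423} \approx -9.0446 \cdot 10^{10}$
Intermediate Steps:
$y{\left(r,z \right)} = 5 + z$
$L = 30$ ($L = 5 + 25 = 30$)
$P{\left(F \right)} = 28$
$\left(-303327 + P{\left(L \right)}\right) \left(o{\left(-423,26 \right)} + 298207\right) = \left(-303327 + 28\right) \left(\frac{26}{-423} + 298207\right) = - 303299 \left(26 \left(- \frac{1}{423}\right) + 298207\right) = - 303299 \left(- \frac{26}{423} + 298207\right) = \left(-303299\right) \frac{126141535}{423} = - \frac{38258601423965}{423}$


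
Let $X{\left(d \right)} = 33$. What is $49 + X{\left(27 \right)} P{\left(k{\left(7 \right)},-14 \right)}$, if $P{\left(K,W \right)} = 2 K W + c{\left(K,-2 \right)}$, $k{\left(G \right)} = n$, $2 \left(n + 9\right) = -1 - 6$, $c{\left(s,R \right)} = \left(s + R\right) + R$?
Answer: $\frac{22109}{2} \approx 11055.0$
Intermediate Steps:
$c{\left(s,R \right)} = s + 2 R$ ($c{\left(s,R \right)} = \left(R + s\right) + R = s + 2 R$)
$n = - \frac{25}{2}$ ($n = -9 + \frac{-1 - 6}{2} = -9 + \frac{1}{2} \left(-7\right) = -9 - \frac{7}{2} = - \frac{25}{2} \approx -12.5$)
$k{\left(G \right)} = - \frac{25}{2}$
$P{\left(K,W \right)} = -4 + K + 2 K W$ ($P{\left(K,W \right)} = 2 K W + \left(K + 2 \left(-2\right)\right) = 2 K W + \left(K - 4\right) = 2 K W + \left(-4 + K\right) = -4 + K + 2 K W$)
$49 + X{\left(27 \right)} P{\left(k{\left(7 \right)},-14 \right)} = 49 + 33 \left(-4 - \frac{25}{2} + 2 \left(- \frac{25}{2}\right) \left(-14\right)\right) = 49 + 33 \left(-4 - \frac{25}{2} + 350\right) = 49 + 33 \cdot \frac{667}{2} = 49 + \frac{22011}{2} = \frac{22109}{2}$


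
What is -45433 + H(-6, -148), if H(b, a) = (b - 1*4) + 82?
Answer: -45361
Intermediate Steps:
H(b, a) = 78 + b (H(b, a) = (b - 4) + 82 = (-4 + b) + 82 = 78 + b)
-45433 + H(-6, -148) = -45433 + (78 - 6) = -45433 + 72 = -45361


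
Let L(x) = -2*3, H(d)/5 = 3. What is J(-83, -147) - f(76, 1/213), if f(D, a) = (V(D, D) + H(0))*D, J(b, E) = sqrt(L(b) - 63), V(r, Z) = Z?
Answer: -6916 + I*sqrt(69) ≈ -6916.0 + 8.3066*I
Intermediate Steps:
H(d) = 15 (H(d) = 5*3 = 15)
L(x) = -6
J(b, E) = I*sqrt(69) (J(b, E) = sqrt(-6 - 63) = sqrt(-69) = I*sqrt(69))
f(D, a) = D*(15 + D) (f(D, a) = (D + 15)*D = (15 + D)*D = D*(15 + D))
J(-83, -147) - f(76, 1/213) = I*sqrt(69) - 76*(15 + 76) = I*sqrt(69) - 76*91 = I*sqrt(69) - 1*6916 = I*sqrt(69) - 6916 = -6916 + I*sqrt(69)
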